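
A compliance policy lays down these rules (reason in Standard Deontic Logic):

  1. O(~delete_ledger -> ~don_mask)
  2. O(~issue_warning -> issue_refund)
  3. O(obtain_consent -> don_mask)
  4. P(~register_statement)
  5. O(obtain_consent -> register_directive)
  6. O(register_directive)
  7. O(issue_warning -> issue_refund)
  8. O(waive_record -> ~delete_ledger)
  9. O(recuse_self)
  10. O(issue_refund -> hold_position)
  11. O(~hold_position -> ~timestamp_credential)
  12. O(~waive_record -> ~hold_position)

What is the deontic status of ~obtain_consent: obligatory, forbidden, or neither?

Obligatory

Premises 7 and 2 cover both cases: O(issue_warning -> issue_refund) and O(~issue_warning -> issue_refund). Since issue_warning ∨ ~issue_warning is a tautology, O(issue_refund) follows.
Premise 10 is O(issue_refund -> hold_position); since O(issue_refund), deontic closure gives O(hold_position).
The contrapositive of premise 12 (O(~waive_record -> ~hold_position)) is O(hold_position -> waive_record), and O(hold_position) is already established, so O(waive_record).
With premise 8, O(waive_record -> ~delete_ledger), the K-axiom yields O(~delete_ledger).
Applying K to premise 1 (O(~delete_ledger -> ~don_mask)) and O(~delete_ledger) yields O(~don_mask).
Premise 3, O(obtain_consent -> don_mask), contraposes to O(~don_mask -> ~obtain_consent); with O(~don_mask) we get O(~obtain_consent).
Premises 4, 5, 6, 9, 11 do not contribute to this derivation.
Hence ~obtain_consent is obligatory.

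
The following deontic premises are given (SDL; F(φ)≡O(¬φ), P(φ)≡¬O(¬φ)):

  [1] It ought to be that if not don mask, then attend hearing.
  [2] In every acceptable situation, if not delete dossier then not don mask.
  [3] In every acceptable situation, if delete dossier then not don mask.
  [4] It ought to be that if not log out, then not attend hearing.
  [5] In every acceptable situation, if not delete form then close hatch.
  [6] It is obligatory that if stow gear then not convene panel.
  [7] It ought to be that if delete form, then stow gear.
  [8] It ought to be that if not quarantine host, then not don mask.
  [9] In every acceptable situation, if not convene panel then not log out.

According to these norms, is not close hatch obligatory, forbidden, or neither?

Forbidden

By case analysis on ¬delete_dossier: premise 2 gives O(¬delete_dossier → ¬don_mask) and premise 3 gives O(delete_dossier → ¬don_mask), so O(¬don_mask) either way.
With premise 1, O(¬don_mask → attend_hearing), the K-axiom yields O(attend_hearing).
Premise 4, O(¬log_out → ¬attend_hearing), contraposes to O(attend_hearing → log_out); with O(attend_hearing) we get O(log_out).
The contrapositive of premise 9 (O(¬convene_panel → ¬log_out)) is O(log_out → convene_panel), and O(log_out) is already established, so O(convene_panel).
The contrapositive of premise 6 (O(stow_gear → ¬convene_panel)) is O(convene_panel → ¬stow_gear), and O(convene_panel) is already established, so O(¬stow_gear).
Premise 7 is O(delete_form → stow_gear); contrapositively O(¬stow_gear → ¬delete_form). Since O(¬stow_gear) holds, K gives O(¬delete_form).
With premise 5, O(¬delete_form → close_hatch), the K-axiom yields O(close_hatch).
Premise 8 does not contribute to this derivation.
Thus O(close_hatch), which is F(¬close_hatch): ¬close_hatch is forbidden.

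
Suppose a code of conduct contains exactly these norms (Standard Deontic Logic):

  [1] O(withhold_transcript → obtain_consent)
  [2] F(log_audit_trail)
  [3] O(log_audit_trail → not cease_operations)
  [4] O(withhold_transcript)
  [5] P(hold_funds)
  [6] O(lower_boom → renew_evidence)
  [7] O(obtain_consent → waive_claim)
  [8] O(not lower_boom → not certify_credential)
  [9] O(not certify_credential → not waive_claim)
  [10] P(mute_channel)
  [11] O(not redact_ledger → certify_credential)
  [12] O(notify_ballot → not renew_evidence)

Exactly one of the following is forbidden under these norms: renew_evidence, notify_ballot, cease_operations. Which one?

notify_ballot

From premise 4 we have O(withhold_transcript).
Applying K to premise 1 (O(withhold_transcript → obtain_consent)) and O(withhold_transcript) yields O(obtain_consent).
From O(obtain_consent) and premise 7, O(obtain_consent → waive_claim), we obtain O(waive_claim).
Premise 9 is O(not certify_credential → not waive_claim); contrapositively O(waive_claim → certify_credential). Since O(waive_claim) holds, K gives O(certify_credential).
Premise 8, O(not lower_boom → not certify_credential), contraposes to O(certify_credential → lower_boom); with O(certify_credential) we get O(lower_boom).
Premise 6 is O(lower_boom → renew_evidence); since O(lower_boom), deontic closure gives O(renew_evidence).
The contrapositive of premise 12 (O(notify_ballot → not renew_evidence)) is O(renew_evidence → not notify_ballot), and O(renew_evidence) is already established, so O(not notify_ballot).
So O(not notify_ballot) holds, i.e. notify_ballot is forbidden. None of the other listed options is forbidden under the premises.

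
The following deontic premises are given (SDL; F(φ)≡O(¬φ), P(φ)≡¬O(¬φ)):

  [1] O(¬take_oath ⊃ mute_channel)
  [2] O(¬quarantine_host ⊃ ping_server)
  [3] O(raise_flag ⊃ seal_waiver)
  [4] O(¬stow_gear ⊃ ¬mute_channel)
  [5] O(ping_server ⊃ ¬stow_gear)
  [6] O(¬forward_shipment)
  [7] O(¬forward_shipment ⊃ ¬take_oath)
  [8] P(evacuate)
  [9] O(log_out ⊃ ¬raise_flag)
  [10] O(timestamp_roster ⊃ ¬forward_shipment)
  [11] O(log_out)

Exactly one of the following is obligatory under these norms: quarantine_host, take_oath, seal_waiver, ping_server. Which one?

quarantine_host

From premise 6 we have O(¬forward_shipment).
With premise 7, O(¬forward_shipment ⊃ ¬take_oath), the K-axiom yields O(¬take_oath).
From O(¬take_oath) and premise 1, O(¬take_oath ⊃ mute_channel), we obtain O(mute_channel).
Premise 4 is O(¬stow_gear ⊃ ¬mute_channel); contrapositively O(mute_channel ⊃ stow_gear). Since O(mute_channel) holds, K gives O(stow_gear).
Premise 5, O(ping_server ⊃ ¬stow_gear), contraposes to O(stow_gear ⊃ ¬ping_server); with O(stow_gear) we get O(¬ping_server).
Premise 2 is O(¬quarantine_host ⊃ ping_server); contrapositively O(¬ping_server ⊃ quarantine_host). Since O(¬ping_server) holds, K gives O(quarantine_host).
So O(quarantine_host) holds — quarantine_host is obligatory. None of the other listed options is made obligatory by any chain of premises.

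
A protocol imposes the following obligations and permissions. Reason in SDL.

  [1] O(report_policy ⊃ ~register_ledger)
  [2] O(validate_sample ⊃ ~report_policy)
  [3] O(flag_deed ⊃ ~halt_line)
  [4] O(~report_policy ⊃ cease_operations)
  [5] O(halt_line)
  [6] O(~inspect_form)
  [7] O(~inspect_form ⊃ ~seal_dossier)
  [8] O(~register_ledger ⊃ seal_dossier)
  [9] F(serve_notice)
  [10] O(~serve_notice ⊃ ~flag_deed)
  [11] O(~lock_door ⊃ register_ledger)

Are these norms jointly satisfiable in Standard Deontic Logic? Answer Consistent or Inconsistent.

Consistent

Premise 3 is O(flag_deed ⊃ ~halt_line), but O(flag_deed) is not derivable from the premises, so it does not yield O(~halt_line).
So O(~halt_line) is not derivable, and the apparent clash with O(halt_line) does not arise.
A world satisfying every obligation exists (e.g. cease_operations=true, flag_deed=false, halt_line=true, inspect_form=false, lock_door=false, register_ledger=true, report_policy=false, seal_dossier=false, serve_notice=false, validate_sample=false); no atom is both obligatory and forbidden, so the set is consistent.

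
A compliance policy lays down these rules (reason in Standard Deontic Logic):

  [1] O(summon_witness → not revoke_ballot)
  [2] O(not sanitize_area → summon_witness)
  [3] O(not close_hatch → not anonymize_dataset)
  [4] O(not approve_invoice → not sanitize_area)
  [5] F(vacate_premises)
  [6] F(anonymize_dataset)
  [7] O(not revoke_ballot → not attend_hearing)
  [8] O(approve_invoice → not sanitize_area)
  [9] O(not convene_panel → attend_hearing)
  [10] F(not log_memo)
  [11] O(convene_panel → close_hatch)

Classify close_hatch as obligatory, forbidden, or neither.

By case analysis on not approve_invoice: premise 4 gives O(not approve_invoice → not sanitize_area) and premise 8 gives O(approve_invoice → not sanitize_area), so O(not sanitize_area) either way.
From O(not sanitize_area) and premise 2, O(not sanitize_area → summon_witness), we obtain O(summon_witness).
With premise 1, O(summon_witness → not revoke_ballot), the K-axiom yields O(not revoke_ballot).
Premise 7 is O(not revoke_ballot → not attend_hearing); since O(not revoke_ballot), deontic closure gives O(not attend_hearing).
Premise 9 is O(not convene_panel → attend_hearing); contrapositively O(not attend_hearing → convene_panel). Since O(not attend_hearing) holds, K gives O(convene_panel).
With premise 11, O(convene_panel → close_hatch), the K-axiom yields O(close_hatch).
Premises 3, 5, 6, 10 do not contribute to this derivation.
Hence close_hatch is obligatory.

Obligatory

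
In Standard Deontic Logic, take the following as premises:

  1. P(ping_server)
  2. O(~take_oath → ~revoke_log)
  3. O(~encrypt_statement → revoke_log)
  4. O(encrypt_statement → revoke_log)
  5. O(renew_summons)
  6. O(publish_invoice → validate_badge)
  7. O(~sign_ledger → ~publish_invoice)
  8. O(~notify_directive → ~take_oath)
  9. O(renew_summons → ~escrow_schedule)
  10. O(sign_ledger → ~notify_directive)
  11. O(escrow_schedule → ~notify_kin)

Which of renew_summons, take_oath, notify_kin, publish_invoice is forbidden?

publish_invoice

Premises 4 and 3 are O(encrypt_statement → revoke_log) and O(~encrypt_statement → revoke_log); every ideal world satisfies encrypt_statement or ~encrypt_statement, so in either case revoke_log holds — hence O(revoke_log).
The contrapositive of premise 2 (O(~take_oath → ~revoke_log)) is O(revoke_log → take_oath), and O(revoke_log) is already established, so O(take_oath).
Premise 8 is O(~notify_directive → ~take_oath); contrapositively O(take_oath → notify_directive). Since O(take_oath) holds, K gives O(notify_directive).
The contrapositive of premise 10 (O(sign_ledger → ~notify_directive)) is O(notify_directive → ~sign_ledger), and O(notify_directive) is already established, so O(~sign_ledger).
Premise 7 is O(~sign_ledger → ~publish_invoice); since O(~sign_ledger), deontic closure gives O(~publish_invoice).
So O(~publish_invoice) holds, i.e. publish_invoice is forbidden. None of the other listed options is forbidden under the premises.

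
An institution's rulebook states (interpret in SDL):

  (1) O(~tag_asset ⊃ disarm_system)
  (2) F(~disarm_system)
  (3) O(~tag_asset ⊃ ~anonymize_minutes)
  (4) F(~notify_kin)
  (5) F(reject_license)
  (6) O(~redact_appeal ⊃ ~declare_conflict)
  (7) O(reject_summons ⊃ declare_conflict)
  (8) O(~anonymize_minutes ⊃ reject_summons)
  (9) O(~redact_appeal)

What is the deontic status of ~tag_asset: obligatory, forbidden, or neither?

Forbidden

Premise 9 states O(~redact_appeal) outright.
Premise 6 is O(~redact_appeal ⊃ ~declare_conflict); since O(~redact_appeal), deontic closure gives O(~declare_conflict).
Premise 7, O(reject_summons ⊃ declare_conflict), contraposes to O(~declare_conflict ⊃ ~reject_summons); with O(~declare_conflict) we get O(~reject_summons).
Premise 8 is O(~anonymize_minutes ⊃ reject_summons); contrapositively O(~reject_summons ⊃ anonymize_minutes). Since O(~reject_summons) holds, K gives O(anonymize_minutes).
Premise 3 is O(~tag_asset ⊃ ~anonymize_minutes); contrapositively O(anonymize_minutes ⊃ tag_asset). Since O(anonymize_minutes) holds, K gives O(tag_asset).
Premises 1, 2, 4, 5 do not contribute to this derivation.
Thus O(tag_asset), which is F(~tag_asset): ~tag_asset is forbidden.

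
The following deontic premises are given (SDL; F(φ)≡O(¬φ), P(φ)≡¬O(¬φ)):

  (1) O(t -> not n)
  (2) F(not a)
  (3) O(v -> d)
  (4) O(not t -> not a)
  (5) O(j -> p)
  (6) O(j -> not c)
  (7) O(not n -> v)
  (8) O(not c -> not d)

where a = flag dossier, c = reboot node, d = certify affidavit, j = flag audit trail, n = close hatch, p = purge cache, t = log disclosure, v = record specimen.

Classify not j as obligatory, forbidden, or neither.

F(not a) at premise 2 means O(a).
The contrapositive of premise 4 (O(not t -> not a)) is O(a -> t), and O(a) is already established, so O(t).
From O(t) and premise 1, O(t -> not n), we obtain O(not n).
From O(not n) and premise 7, O(not n -> v), we obtain O(v).
Premise 3 is O(v -> d); since O(v), deontic closure gives O(d).
The contrapositive of premise 8 (O(not c -> not d)) is O(d -> c), and O(d) is already established, so O(c).
Premise 6, O(j -> not c), contraposes to O(c -> not j); with O(c) we get O(not j).
Premise 5 does not contribute to this derivation.
Hence not j is obligatory.

Obligatory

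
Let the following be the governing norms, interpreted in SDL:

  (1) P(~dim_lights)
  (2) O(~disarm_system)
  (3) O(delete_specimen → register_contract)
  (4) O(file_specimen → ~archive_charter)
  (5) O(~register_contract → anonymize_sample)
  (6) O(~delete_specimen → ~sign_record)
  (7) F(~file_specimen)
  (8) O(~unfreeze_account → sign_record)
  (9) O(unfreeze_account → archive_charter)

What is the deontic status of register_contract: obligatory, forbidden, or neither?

F(~file_specimen) at premise 7 means O(file_specimen).
From O(file_specimen) and premise 4, O(file_specimen → ~archive_charter), we obtain O(~archive_charter).
The contrapositive of premise 9 (O(unfreeze_account → archive_charter)) is O(~archive_charter → ~unfreeze_account), and O(~archive_charter) is already established, so O(~unfreeze_account).
Premise 8 is O(~unfreeze_account → sign_record); since O(~unfreeze_account), deontic closure gives O(sign_record).
Premise 6, O(~delete_specimen → ~sign_record), contraposes to O(sign_record → delete_specimen); with O(sign_record) we get O(delete_specimen).
With premise 3, O(delete_specimen → register_contract), the K-axiom yields O(register_contract).
Premises 1, 2, 5 do not contribute to this derivation.
Hence register_contract is obligatory.

Obligatory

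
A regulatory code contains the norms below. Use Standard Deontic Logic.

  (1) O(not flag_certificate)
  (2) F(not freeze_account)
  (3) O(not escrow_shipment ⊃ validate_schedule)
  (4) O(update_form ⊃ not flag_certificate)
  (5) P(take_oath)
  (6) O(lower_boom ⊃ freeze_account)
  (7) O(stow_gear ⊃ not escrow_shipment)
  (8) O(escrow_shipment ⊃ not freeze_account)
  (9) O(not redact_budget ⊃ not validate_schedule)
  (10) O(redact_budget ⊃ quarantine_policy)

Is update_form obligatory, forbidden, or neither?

Premise 4 is O(update_form ⊃ not flag_certificate); even if O(not flag_certificate) held, inferring O(update_form) would be affirming the consequent — invalid.
No premise or chain of K-axiom applications forces O(update_form), and none forces O(not update_form). So update_form is neither obligatory nor forbidden under these norms.

Neither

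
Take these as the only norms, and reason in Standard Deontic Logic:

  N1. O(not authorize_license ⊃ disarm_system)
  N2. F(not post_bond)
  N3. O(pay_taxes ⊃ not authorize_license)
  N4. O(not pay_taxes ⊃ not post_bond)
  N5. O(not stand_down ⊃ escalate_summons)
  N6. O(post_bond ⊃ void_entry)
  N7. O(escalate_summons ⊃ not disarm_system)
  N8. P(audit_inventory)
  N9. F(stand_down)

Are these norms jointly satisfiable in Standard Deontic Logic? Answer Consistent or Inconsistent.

Inconsistent

Premise 9, F(stand_down), is equivalent to O(not stand_down).
Premise 5 is O(not stand_down ⊃ escalate_summons); since O(not stand_down), deontic closure gives O(escalate_summons).
With premise 7, O(escalate_summons ⊃ not disarm_system), the K-axiom yields O(not disarm_system).
Premise 1 is O(not authorize_license ⊃ disarm_system); contrapositively O(not disarm_system ⊃ authorize_license). Since O(not disarm_system) holds, K gives O(authorize_license).
The contrapositive of premise 3 (O(pay_taxes ⊃ not authorize_license)) is O(authorize_license ⊃ not pay_taxes), and O(authorize_license) is already established, so O(not pay_taxes).
From O(not pay_taxes) and premise 4, O(not pay_taxes ⊃ not post_bond), we obtain O(not post_bond).
However, F(not post_bond) at premise 2 amounts to O(post_bond).
We now have both O(not post_bond) and O(post_bond) — post_bond is simultaneously obligatory and forbidden, violating the D-axiom.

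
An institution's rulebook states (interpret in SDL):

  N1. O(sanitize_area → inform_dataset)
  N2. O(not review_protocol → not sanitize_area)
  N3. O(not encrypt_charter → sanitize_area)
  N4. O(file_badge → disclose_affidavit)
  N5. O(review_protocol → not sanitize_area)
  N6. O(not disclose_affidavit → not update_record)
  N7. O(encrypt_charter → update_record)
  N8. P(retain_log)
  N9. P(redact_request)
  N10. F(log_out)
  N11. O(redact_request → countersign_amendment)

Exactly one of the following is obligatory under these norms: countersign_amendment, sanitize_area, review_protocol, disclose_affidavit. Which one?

Premises 2 and 5 are O(not review_protocol → not sanitize_area) and O(review_protocol → not sanitize_area); every ideal world satisfies not review_protocol or review_protocol, so in either case not sanitize_area holds — hence O(not sanitize_area).
The contrapositive of premise 3 (O(not encrypt_charter → sanitize_area)) is O(not sanitize_area → encrypt_charter), and O(not sanitize_area) is already established, so O(encrypt_charter).
Applying K to premise 7 (O(encrypt_charter → update_record)) and O(encrypt_charter) yields O(update_record).
Premise 6, O(not disclose_affidavit → not update_record), contraposes to O(update_record → disclose_affidavit); with O(update_record) we get O(disclose_affidavit).
So O(disclose_affidavit) holds — disclose_affidavit is obligatory. None of the other listed options is made obligatory by any chain of premises.

disclose_affidavit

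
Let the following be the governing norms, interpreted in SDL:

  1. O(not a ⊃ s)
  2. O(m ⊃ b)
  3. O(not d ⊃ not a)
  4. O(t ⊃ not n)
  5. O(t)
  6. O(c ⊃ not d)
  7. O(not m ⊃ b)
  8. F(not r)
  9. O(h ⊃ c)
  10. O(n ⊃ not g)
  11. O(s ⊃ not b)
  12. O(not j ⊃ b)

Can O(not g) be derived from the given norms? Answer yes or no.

Premise 10 is O(n ⊃ not g), but O(n) is not derivable from the premises, so it does not yield O(not g).
No other premise forces O(not g). An ideal world satisfying every premise can still have not g false, so O(not g) is not derivable.

No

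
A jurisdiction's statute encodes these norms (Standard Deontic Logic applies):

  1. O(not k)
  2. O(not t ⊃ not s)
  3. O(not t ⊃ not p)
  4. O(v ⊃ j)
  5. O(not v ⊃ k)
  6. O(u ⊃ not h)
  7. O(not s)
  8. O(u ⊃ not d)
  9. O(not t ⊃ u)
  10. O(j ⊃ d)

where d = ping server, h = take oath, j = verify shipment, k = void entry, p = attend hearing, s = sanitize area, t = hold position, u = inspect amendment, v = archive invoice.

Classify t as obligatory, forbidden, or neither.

Obligatory

Premise 1 gives O(not k).
The contrapositive of premise 5 (O(not v ⊃ k)) is O(not k ⊃ v), and O(not k) is already established, so O(v).
Applying K to premise 4 (O(v ⊃ j)) and O(v) yields O(j).
Applying K to premise 10 (O(j ⊃ d)) and O(j) yields O(d).
Premise 8 is O(u ⊃ not d); contrapositively O(d ⊃ not u). Since O(d) holds, K gives O(not u).
Premise 9, O(not t ⊃ u), contraposes to O(not u ⊃ t); with O(not u) we get O(t).
Premises 2, 3, 6, 7 do not contribute to this derivation.
Hence t is obligatory.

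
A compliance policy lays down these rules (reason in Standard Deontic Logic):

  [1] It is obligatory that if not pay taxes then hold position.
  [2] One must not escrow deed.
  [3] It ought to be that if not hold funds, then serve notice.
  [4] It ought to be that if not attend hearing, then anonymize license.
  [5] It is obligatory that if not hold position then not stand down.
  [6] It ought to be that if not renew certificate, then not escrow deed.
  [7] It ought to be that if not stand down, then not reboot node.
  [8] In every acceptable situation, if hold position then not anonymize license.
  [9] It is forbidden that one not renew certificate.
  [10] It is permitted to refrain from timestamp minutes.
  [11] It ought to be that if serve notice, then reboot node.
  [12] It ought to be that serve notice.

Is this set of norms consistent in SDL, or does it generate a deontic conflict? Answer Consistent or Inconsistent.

Premise 6 is O(¬renew_certificate → ¬escrow_deed); even if O(¬escrow_deed) held, inferring O(¬renew_certificate) would be affirming the consequent — invalid.
So O(¬renew_certificate) is not derivable, and the apparent clash with O(renew_certificate) does not arise.
A world satisfying every obligation exists (e.g. anonymize_license=false, attend_hearing=true, escrow_deed=false, hold_funds=false, hold_position=true, pay_taxes=false, reboot_node=true, renew_certificate=true, serve_notice=true, stand_down=true, timestamp_minutes=false); no atom is both obligatory and forbidden, so the set is consistent.

Consistent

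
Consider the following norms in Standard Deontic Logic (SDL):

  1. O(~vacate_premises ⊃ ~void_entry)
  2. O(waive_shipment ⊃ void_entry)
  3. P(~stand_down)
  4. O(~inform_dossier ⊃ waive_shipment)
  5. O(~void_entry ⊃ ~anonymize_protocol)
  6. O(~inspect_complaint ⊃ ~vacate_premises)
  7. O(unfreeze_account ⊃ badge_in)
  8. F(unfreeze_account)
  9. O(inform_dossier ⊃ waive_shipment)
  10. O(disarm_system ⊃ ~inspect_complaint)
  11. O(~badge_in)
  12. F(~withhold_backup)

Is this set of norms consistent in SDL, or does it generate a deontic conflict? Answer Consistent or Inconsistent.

Premise 7 is O(unfreeze_account ⊃ badge_in), but O(unfreeze_account) is not derivable from the premises, so it does not yield O(badge_in).
So O(badge_in) is not derivable, and the apparent clash with O(~badge_in) does not arise.
A world satisfying every obligation exists (e.g. anonymize_protocol=false, badge_in=false, disarm_system=false, inform_dossier=false, inspect_complaint=true, stand_down=false, unfreeze_account=false, vacate_premises=true, void_entry=true, waive_shipment=true, withhold_backup=true); no atom is both obligatory and forbidden, so the set is consistent.

Consistent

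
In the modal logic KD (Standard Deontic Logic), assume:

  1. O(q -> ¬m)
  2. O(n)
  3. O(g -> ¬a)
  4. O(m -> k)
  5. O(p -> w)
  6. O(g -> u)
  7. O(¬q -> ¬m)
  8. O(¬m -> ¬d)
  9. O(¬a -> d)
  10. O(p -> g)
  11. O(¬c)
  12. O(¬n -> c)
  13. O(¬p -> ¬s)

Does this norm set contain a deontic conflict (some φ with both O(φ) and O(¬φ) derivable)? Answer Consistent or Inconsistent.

Consistent

Premise 12 is O(¬n -> c), but O(¬n) is not derivable from the premises, so it does not yield O(c).
So O(c) is not derivable, and the apparent clash with O(¬c) does not arise.
A world satisfying every obligation exists (e.g. a=true, c=false, d=false, g=false, k=false, m=false, n=true, p=false, q=false, s=false, u=false, w=false); no atom is both obligatory and forbidden, so the set is consistent.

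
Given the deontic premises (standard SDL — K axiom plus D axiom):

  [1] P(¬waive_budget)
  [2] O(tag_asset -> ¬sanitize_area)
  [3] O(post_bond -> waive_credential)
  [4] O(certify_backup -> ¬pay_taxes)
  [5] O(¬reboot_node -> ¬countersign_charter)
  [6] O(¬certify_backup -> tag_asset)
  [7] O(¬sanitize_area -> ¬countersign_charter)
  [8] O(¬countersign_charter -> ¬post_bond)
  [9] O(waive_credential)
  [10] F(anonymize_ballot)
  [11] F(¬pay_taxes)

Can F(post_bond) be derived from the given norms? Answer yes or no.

Premise 11 is F(¬pay_taxes), i.e. O(pay_taxes).
The contrapositive of premise 4 (O(certify_backup -> ¬pay_taxes)) is O(pay_taxes -> ¬certify_backup), and O(pay_taxes) is already established, so O(¬certify_backup).
With premise 6, O(¬certify_backup -> tag_asset), the K-axiom yields O(tag_asset).
With premise 2, O(tag_asset -> ¬sanitize_area), the K-axiom yields O(¬sanitize_area).
With premise 7, O(¬sanitize_area -> ¬countersign_charter), the K-axiom yields O(¬countersign_charter).
From O(¬countersign_charter) and premise 8, O(¬countersign_charter -> ¬post_bond), we obtain O(¬post_bond).
Premises 1, 3, 5, 9, 10 do not contribute to this derivation.
So O(¬post_bond) holds, i.e. F(post_bond). The claim follows.

Yes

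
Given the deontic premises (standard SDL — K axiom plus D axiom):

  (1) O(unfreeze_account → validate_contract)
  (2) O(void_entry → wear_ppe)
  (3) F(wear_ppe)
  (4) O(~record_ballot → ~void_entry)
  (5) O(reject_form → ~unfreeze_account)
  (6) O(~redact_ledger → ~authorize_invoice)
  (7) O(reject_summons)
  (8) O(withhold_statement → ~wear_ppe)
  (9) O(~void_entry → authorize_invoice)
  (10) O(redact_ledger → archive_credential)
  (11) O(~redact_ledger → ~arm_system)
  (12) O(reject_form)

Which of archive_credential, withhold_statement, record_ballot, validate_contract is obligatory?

Premise 3 is F(wear_ppe), i.e. O(~wear_ppe).
The contrapositive of premise 2 (O(void_entry → wear_ppe)) is O(~wear_ppe → ~void_entry), and O(~wear_ppe) is already established, so O(~void_entry).
With premise 9, O(~void_entry → authorize_invoice), the K-axiom yields O(authorize_invoice).
Premise 6 is O(~redact_ledger → ~authorize_invoice); contrapositively O(authorize_invoice → redact_ledger). Since O(authorize_invoice) holds, K gives O(redact_ledger).
Premise 10 is O(redact_ledger → archive_credential); since O(redact_ledger), deontic closure gives O(archive_credential).
So O(archive_credential) holds — archive_credential is obligatory. None of the other listed options is made obligatory by any chain of premises.

archive_credential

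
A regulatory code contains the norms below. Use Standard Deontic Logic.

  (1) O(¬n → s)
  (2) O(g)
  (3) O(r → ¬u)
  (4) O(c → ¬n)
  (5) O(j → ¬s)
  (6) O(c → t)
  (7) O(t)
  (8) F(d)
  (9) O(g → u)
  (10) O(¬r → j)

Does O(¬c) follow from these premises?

Yes

From premise 2 we have O(g).
From O(g) and premise 9, O(g → u), we obtain O(u).
The contrapositive of premise 3 (O(r → ¬u)) is O(u → ¬r), and O(u) is already established, so O(¬r).
Premise 10 is O(¬r → j); since O(¬r), deontic closure gives O(j).
With premise 5, O(j → ¬s), the K-axiom yields O(¬s).
Premise 1 is O(¬n → s); contrapositively O(¬s → n). Since O(¬s) holds, K gives O(n).
Premise 4, O(c → ¬n), contraposes to O(n → ¬c); with O(n) we get O(¬c).
Premises 6, 7, 8 do not contribute to this derivation.
So O(¬c) follows.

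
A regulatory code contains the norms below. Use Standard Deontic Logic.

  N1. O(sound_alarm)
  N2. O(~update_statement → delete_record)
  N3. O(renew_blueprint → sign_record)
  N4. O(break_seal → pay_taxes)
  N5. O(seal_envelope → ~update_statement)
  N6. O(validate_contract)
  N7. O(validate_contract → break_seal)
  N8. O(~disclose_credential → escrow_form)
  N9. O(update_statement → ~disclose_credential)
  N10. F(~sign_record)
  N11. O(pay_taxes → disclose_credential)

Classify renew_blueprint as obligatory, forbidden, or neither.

Neither

Premise 3 is O(renew_blueprint → sign_record); even if O(sign_record) held, inferring O(renew_blueprint) would be affirming the consequent — invalid.
No premise or chain of K-axiom applications forces O(renew_blueprint), and none forces O(~renew_blueprint). So renew_blueprint is neither obligatory nor forbidden under these norms.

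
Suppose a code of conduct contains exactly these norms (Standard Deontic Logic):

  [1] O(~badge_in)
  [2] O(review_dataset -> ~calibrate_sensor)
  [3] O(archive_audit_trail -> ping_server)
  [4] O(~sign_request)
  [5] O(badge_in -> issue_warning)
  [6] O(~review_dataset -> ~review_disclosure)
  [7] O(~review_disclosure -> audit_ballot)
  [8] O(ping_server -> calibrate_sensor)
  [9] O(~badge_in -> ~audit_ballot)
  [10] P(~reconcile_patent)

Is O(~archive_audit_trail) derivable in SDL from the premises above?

From premise 1 we have O(~badge_in).
With premise 9, O(~badge_in -> ~audit_ballot), the K-axiom yields O(~audit_ballot).
The contrapositive of premise 7 (O(~review_disclosure -> audit_ballot)) is O(~audit_ballot -> review_disclosure), and O(~audit_ballot) is already established, so O(review_disclosure).
The contrapositive of premise 6 (O(~review_dataset -> ~review_disclosure)) is O(review_disclosure -> review_dataset), and O(review_disclosure) is already established, so O(review_dataset).
From O(review_dataset) and premise 2, O(review_dataset -> ~calibrate_sensor), we obtain O(~calibrate_sensor).
Premise 8 is O(ping_server -> calibrate_sensor); contrapositively O(~calibrate_sensor -> ~ping_server). Since O(~calibrate_sensor) holds, K gives O(~ping_server).
Premise 3 is O(archive_audit_trail -> ping_server); contrapositively O(~ping_server -> ~archive_audit_trail). Since O(~ping_server) holds, K gives O(~archive_audit_trail).
Premises 4, 5, 10 do not contribute to this derivation.
So O(~archive_audit_trail) follows.

Yes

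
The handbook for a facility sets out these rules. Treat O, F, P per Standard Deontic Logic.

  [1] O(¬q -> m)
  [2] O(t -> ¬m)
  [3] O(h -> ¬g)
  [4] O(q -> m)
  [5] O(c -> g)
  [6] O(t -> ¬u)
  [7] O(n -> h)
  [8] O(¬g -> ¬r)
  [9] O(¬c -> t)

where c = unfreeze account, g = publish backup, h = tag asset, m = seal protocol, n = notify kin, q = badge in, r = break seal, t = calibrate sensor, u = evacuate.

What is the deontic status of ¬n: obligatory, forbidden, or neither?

Obligatory

By case analysis on ¬q: premise 1 gives O(¬q -> m) and premise 4 gives O(q -> m), so O(m) either way.
Premise 2, O(t -> ¬m), contraposes to O(m -> ¬t); with O(m) we get O(¬t).
Premise 9, O(¬c -> t), contraposes to O(¬t -> c); with O(¬t) we get O(c).
Applying K to premise 5 (O(c -> g)) and O(c) yields O(g).
Premise 3, O(h -> ¬g), contraposes to O(g -> ¬h); with O(g) we get O(¬h).
Premise 7, O(n -> h), contraposes to O(¬h -> ¬n); with O(¬h) we get O(¬n).
Premises 6, 8 do not contribute to this derivation.
Hence ¬n is obligatory.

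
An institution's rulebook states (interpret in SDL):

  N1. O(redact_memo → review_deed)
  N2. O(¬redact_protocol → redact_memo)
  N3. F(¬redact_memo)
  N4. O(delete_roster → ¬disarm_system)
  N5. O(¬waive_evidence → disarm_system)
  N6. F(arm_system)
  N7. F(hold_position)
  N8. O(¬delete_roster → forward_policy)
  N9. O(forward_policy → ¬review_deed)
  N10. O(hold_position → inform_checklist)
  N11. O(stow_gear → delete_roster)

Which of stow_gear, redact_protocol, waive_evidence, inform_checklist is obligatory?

F(¬redact_memo) at premise 3 means O(redact_memo).
Applying K to premise 1 (O(redact_memo → review_deed)) and O(redact_memo) yields O(review_deed).
Premise 9, O(forward_policy → ¬review_deed), contraposes to O(review_deed → ¬forward_policy); with O(review_deed) we get O(¬forward_policy).
Premise 8 is O(¬delete_roster → forward_policy); contrapositively O(¬forward_policy → delete_roster). Since O(¬forward_policy) holds, K gives O(delete_roster).
Applying K to premise 4 (O(delete_roster → ¬disarm_system)) and O(delete_roster) yields O(¬disarm_system).
Premise 5, O(¬waive_evidence → disarm_system), contraposes to O(¬disarm_system → waive_evidence); with O(¬disarm_system) we get O(waive_evidence).
So O(waive_evidence) holds — waive_evidence is obligatory. None of the other listed options is made obligatory by any chain of premises.

waive_evidence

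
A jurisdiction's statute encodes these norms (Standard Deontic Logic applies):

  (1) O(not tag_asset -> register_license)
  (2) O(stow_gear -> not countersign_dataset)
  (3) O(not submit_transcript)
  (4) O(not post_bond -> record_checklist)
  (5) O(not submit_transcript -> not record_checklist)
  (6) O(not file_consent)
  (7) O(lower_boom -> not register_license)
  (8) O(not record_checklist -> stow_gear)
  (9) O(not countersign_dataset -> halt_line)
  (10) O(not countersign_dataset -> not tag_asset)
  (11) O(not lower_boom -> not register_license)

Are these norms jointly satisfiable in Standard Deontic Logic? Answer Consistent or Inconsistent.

Inconsistent

Premises 7 and 11 cover both cases: O(lower_boom -> not register_license) and O(not lower_boom -> not register_license). Since lower_boom ∨ not lower_boom is a tautology, O(not register_license) follows.
The contrapositive of premise 1 (O(not tag_asset -> register_license)) is O(not register_license -> tag_asset), and O(not register_license) is already established, so O(tag_asset).
Premise 10 is O(not countersign_dataset -> not tag_asset); contrapositively O(tag_asset -> countersign_dataset). Since O(tag_asset) holds, K gives O(countersign_dataset).
Premise 2, O(stow_gear -> not countersign_dataset), contraposes to O(countersign_dataset -> not stow_gear); with O(countersign_dataset) we get O(not stow_gear).
Premise 8, O(not record_checklist -> stow_gear), contraposes to O(not stow_gear -> record_checklist); with O(not stow_gear) we get O(record_checklist).
Premise 5, O(not submit_transcript -> not record_checklist), contraposes to O(record_checklist -> submit_transcript); with O(record_checklist) we get O(submit_transcript).
However, premise 3 gives O(not submit_transcript).
We now have both O(submit_transcript) and O(not submit_transcript) — submit_transcript is simultaneously obligatory and forbidden, violating the D-axiom.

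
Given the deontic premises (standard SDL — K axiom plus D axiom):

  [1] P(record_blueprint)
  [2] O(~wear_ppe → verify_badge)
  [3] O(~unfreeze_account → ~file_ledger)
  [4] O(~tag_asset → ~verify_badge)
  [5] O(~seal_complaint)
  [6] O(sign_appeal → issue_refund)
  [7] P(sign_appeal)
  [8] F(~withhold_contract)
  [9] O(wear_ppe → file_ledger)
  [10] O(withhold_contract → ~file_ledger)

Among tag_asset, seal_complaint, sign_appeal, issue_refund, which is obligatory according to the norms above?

tag_asset

Premise 8 is F(~withhold_contract), i.e. O(withhold_contract).
From O(withhold_contract) and premise 10, O(withhold_contract → ~file_ledger), we obtain O(~file_ledger).
The contrapositive of premise 9 (O(wear_ppe → file_ledger)) is O(~file_ledger → ~wear_ppe), and O(~file_ledger) is already established, so O(~wear_ppe).
With premise 2, O(~wear_ppe → verify_badge), the K-axiom yields O(verify_badge).
The contrapositive of premise 4 (O(~tag_asset → ~verify_badge)) is O(verify_badge → tag_asset), and O(verify_badge) is already established, so O(tag_asset).
So O(tag_asset) holds — tag_asset is obligatory. None of the other listed options is made obligatory by any chain of premises.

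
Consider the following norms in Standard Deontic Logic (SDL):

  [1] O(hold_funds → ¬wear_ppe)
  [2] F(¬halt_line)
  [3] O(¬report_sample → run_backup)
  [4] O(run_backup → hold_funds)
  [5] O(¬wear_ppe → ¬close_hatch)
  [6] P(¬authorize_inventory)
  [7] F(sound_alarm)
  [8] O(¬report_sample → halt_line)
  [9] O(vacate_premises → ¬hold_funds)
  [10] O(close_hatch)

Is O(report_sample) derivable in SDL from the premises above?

Yes

Premise 10 states O(close_hatch) outright.
Premise 5 is O(¬wear_ppe → ¬close_hatch); contrapositively O(close_hatch → wear_ppe). Since O(close_hatch) holds, K gives O(wear_ppe).
The contrapositive of premise 1 (O(hold_funds → ¬wear_ppe)) is O(wear_ppe → ¬hold_funds), and O(wear_ppe) is already established, so O(¬hold_funds).
Premise 4 is O(run_backup → hold_funds); contrapositively O(¬hold_funds → ¬run_backup). Since O(¬hold_funds) holds, K gives O(¬run_backup).
Premise 3, O(¬report_sample → run_backup), contraposes to O(¬run_backup → report_sample); with O(¬run_backup) we get O(report_sample).
Premises 2, 6, 7, 8, 9 do not contribute to this derivation.
So O(report_sample) follows.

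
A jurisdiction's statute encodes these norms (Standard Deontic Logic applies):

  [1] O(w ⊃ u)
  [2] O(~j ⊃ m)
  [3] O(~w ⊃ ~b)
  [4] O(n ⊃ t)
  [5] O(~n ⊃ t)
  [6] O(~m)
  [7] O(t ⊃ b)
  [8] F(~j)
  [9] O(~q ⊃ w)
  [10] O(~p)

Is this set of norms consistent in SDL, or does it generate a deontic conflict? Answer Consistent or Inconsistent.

Premise 2 is O(~j ⊃ m), but O(~j) is not derivable from the premises, so it does not yield O(m).
So O(m) is not derivable, and the apparent clash with O(~m) does not arise.
A world satisfying every obligation exists (e.g. b=true, j=true, m=false, n=false, p=false, q=false, t=true, u=true, w=true); no atom is both obligatory and forbidden, so the set is consistent.

Consistent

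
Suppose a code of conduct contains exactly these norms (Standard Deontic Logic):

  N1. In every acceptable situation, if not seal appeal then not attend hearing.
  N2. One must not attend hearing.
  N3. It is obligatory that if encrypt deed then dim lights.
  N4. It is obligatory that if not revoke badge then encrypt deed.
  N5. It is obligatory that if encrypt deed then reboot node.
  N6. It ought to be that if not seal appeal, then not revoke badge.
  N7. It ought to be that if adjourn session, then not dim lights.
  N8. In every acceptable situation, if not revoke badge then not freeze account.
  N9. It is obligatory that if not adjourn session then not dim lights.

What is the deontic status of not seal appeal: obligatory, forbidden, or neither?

Forbidden

Premises 7 and 9 are O(adjourn_session → ¬dim_lights) and O(¬adjourn_session → ¬dim_lights); every ideal world satisfies adjourn_session or ¬adjourn_session, so in either case ¬dim_lights holds — hence O(¬dim_lights).
Premise 3, O(encrypt_deed → dim_lights), contraposes to O(¬dim_lights → ¬encrypt_deed); with O(¬dim_lights) we get O(¬encrypt_deed).
The contrapositive of premise 4 (O(¬revoke_badge → encrypt_deed)) is O(¬encrypt_deed → revoke_badge), and O(¬encrypt_deed) is already established, so O(revoke_badge).
Premise 6, O(¬seal_appeal → ¬revoke_badge), contraposes to O(revoke_badge → seal_appeal); with O(revoke_badge) we get O(seal_appeal).
Premises 1, 2, 5, 8 do not contribute to this derivation.
Thus O(seal_appeal), which is F(¬seal_appeal): ¬seal_appeal is forbidden.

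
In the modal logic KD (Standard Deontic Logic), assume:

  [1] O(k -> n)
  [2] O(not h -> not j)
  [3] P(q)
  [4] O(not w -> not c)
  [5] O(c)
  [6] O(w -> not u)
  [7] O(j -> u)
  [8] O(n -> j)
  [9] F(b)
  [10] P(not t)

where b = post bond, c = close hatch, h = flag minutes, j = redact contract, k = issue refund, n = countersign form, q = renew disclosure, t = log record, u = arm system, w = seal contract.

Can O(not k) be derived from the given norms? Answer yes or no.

Premise 5 gives O(c).
Premise 4, O(not w -> not c), contraposes to O(c -> w); with O(c) we get O(w).
With premise 6, O(w -> not u), the K-axiom yields O(not u).
Premise 7 is O(j -> u); contrapositively O(not u -> not j). Since O(not u) holds, K gives O(not j).
Premise 8 is O(n -> j); contrapositively O(not j -> not n). Since O(not j) holds, K gives O(not n).
The contrapositive of premise 1 (O(k -> n)) is O(not n -> not k), and O(not n) is already established, so O(not k).
Premises 2, 3, 9, 10 do not contribute to this derivation.
So O(not k) follows.

Yes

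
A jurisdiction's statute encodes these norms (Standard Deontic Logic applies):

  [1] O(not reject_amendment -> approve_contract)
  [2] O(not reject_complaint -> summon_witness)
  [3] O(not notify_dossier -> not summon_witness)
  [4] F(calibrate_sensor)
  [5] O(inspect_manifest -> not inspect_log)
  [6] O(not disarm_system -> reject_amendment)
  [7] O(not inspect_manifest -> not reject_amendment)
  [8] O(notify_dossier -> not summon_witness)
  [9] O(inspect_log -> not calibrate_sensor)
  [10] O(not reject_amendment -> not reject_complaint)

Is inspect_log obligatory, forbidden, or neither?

By case analysis on not notify_dossier: premise 3 gives O(not notify_dossier -> not summon_witness) and premise 8 gives O(notify_dossier -> not summon_witness), so O(not summon_witness) either way.
The contrapositive of premise 2 (O(not reject_complaint -> summon_witness)) is O(not summon_witness -> reject_complaint), and O(not summon_witness) is already established, so O(reject_complaint).
Premise 10, O(not reject_amendment -> not reject_complaint), contraposes to O(reject_complaint -> reject_amendment); with O(reject_complaint) we get O(reject_amendment).
Premise 7, O(not inspect_manifest -> not reject_amendment), contraposes to O(reject_amendment -> inspect_manifest); with O(reject_amendment) we get O(inspect_manifest).
Premise 5 is O(inspect_manifest -> not inspect_log); since O(inspect_manifest), deontic closure gives O(not inspect_log).
Premises 1, 4, 6, 9 do not contribute to this derivation.
Thus O(not inspect_log), which is F(inspect_log): inspect_log is forbidden.

Forbidden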